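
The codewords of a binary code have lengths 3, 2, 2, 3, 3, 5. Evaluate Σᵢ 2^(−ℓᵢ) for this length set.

With common denominator 2^5 = 32: Σ 2^(−ℓᵢ) = 4/32 + 8/32 + 8/32 + 4/32 + 4/32 + 1/32 = 29/32 = 0.90625.

0.90625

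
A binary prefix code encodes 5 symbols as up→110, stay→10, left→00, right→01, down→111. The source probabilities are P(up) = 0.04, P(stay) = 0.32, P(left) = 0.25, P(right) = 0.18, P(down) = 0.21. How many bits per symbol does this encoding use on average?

L̄ = Σ pᵢ·ℓᵢ = 0.04·3 + 0.32·2 + 0.25·2 + 0.18·2 + 0.21·3 = 2.25 bits/symbol.

2.25 bits/symbol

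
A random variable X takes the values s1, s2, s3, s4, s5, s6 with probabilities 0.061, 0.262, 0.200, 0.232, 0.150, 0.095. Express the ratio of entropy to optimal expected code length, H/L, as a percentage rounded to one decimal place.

Entropy H = −Σ p log₂ p ≈ 2.4390 bits.
Huffman merges: 61/1000+19/200→39/250; 3/20+39/250→153/500; 1/5+29/125→54/125; 131/500+153/500→71/125; 54/125+71/125→1. L = 1231/500 ≈ 2.4620.
Efficiency = H/L = 2.4390/2.4620 = 99.1%.

99.1%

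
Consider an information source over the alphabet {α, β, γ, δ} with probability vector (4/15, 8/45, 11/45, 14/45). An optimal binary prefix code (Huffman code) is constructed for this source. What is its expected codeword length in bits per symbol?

Repeatedly combine the two least-probable nodes; the expected code length is the sum of the merged weights.
merge 8/45 + 11/45 → 19/45
merge 4/15 + 14/45 → 26/45
merge 19/45 + 26/45 → 1
L = 19/45 + 26/45 + 1 = 2 bits/symbol.

2 bits/symbol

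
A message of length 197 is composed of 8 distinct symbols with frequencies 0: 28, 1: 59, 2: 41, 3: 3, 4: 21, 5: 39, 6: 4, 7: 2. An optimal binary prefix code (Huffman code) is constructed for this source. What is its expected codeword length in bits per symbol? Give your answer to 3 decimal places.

2.518 bits/symbol

Probabilities are the counts divided by 197.
Repeatedly combine the two least-probable nodes; the expected code length is the sum of the merged weights.
merge 2/197 + 3/197 → 5/197
merge 4/197 + 5/197 → 9/197
merge 9/197 + 21/197 → 30/197
merge 28/197 + 30/197 → 58/197
merge 39/197 + 41/197 → 80/197
merge 58/197 + 59/197 → 117/197
merge 80/197 + 117/197 → 1
L = 5/197 + 9/197 + 30/197 + 58/197 + 80/197 + 117/197 + 1 = 496/197 ≈ 2.518 bits/symbol.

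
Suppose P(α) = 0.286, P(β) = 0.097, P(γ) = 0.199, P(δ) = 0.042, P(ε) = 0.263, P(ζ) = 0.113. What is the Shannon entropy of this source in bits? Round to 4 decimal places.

H = −Σ pᵢ log₂ pᵢ.
−0.286·log₂(0.286) = 0.5165
−0.097·log₂(0.097) = 0.3265
−0.199·log₂(0.199) = 0.4635
−0.042·log₂(0.042) = 0.1921
−0.263·log₂(0.263) = 0.5068
−0.113·log₂(0.113) = 0.3555
Sum ≈ 2.3608 → 2.3608 bits.

2.3608 bits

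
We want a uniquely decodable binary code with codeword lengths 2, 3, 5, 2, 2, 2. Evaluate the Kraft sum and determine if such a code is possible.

With common denominator 2^5 = 32: Σ 2^(−ℓᵢ) = 8/32 + 4/32 + 1/32 + 8/32 + 8/32 + 8/32 = 37/32 = 1.15625.
Kraft's inequality requires Σ ≤ 1; here Σ = 1.15625 > 1, so no such prefix code exists.

1.15625; no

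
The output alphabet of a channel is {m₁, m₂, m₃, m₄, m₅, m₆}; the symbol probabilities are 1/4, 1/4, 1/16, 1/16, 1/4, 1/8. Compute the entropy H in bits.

2.375 bits

Each probability is a power of 1/2, so log₂(1/p) is an integer.
H = Σ p·log₂(1/p) = 1/4·2 + 1/4·2 + 1/16·4 + 1/16·4 + 1/4·2 + 1/8·3 = 2.375 bits.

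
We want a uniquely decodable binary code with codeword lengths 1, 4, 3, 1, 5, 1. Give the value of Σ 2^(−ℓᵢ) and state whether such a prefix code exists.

1.71875; no

With common denominator 2^5 = 32: Σ 2^(−ℓᵢ) = 16/32 + 2/32 + 4/32 + 16/32 + 1/32 + 16/32 = 55/32 = 1.71875.
Kraft's inequality requires Σ ≤ 1; here Σ = 1.71875 > 1, so no such prefix code exists.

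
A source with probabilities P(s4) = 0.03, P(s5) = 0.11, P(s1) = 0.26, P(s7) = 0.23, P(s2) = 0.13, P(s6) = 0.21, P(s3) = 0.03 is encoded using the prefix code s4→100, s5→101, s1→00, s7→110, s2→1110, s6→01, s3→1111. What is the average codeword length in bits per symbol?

L̄ = Σ pᵢ·ℓᵢ = 0.03·3 + 0.11·3 + 0.26·2 + 0.23·3 + 0.13·4 + 0.21·2 + 0.03·4 = 2.69 bits/symbol.

2.69 bits/symbol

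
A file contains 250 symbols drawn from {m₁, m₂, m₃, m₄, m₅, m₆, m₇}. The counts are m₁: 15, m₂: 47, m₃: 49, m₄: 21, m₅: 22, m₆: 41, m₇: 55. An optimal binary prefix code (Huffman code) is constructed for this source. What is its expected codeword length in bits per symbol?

2.728 bits/symbol

Probabilities are the counts divided by 250.
Repeatedly combine the two least-probable nodes; the expected code length is the sum of the merged weights.
merge 3/50 + 21/250 → 18/125
merge 11/125 + 18/125 → 29/125
merge 41/250 + 47/250 → 44/125
merge 49/250 + 11/50 → 52/125
merge 29/125 + 44/125 → 73/125
merge 52/125 + 73/125 → 1
L = 18/125 + 29/125 + 44/125 + 52/125 + 73/125 + 1 = 341/125 = 2.728 bits/symbol.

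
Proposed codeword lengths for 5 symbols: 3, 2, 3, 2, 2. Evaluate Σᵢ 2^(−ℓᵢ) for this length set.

1

With common denominator 2^3 = 8: Σ 2^(−ℓᵢ) = 1/8 + 2/8 + 1/8 + 2/8 + 2/8 = 8/8 = 1.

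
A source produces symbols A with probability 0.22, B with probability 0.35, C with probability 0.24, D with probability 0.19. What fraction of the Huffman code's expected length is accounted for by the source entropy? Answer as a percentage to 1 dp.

98.0%

Entropy H = −Σ p log₂ p ≈ 1.9600 bits.
Huffman merges: 19/100+11/50→41/100; 6/25+7/20→59/100; 41/100+59/100→1. L = 2 ≈ 2.0000.
Efficiency = H/L = 1.9600/2.0000 = 98.0%.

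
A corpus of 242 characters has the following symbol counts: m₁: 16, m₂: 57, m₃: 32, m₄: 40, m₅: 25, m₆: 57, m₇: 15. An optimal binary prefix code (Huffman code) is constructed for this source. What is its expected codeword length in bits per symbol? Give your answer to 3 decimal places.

2.657 bits/symbol

Probabilities are the counts divided by 242.
Repeatedly combine the two least-probable nodes; the expected code length is the sum of the merged weights.
merge 15/242 + 8/121 → 31/242
merge 25/242 + 31/242 → 28/121
merge 16/121 + 20/121 → 36/121
merge 28/121 + 57/242 → 113/242
merge 57/242 + 36/121 → 129/242
merge 113/242 + 129/242 → 1
L = 31/242 + 28/121 + 36/121 + 113/242 + 129/242 + 1 = 643/242 ≈ 2.657 bits/symbol.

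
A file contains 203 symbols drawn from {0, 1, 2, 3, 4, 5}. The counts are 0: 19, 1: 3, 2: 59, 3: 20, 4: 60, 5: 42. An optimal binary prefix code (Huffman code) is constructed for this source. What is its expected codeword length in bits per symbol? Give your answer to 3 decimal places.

Probabilities are the counts divided by 203.
Repeatedly combine the two least-probable nodes; the expected code length is the sum of the merged weights.
merge 3/203 + 19/203 → 22/203
merge 20/203 + 22/203 → 6/29
merge 6/29 + 6/29 → 12/29
merge 59/203 + 60/203 → 17/29
merge 12/29 + 17/29 → 1
L = 22/203 + 6/29 + 12/29 + 17/29 + 1 = 470/203 ≈ 2.315 bits/symbol.

2.315 bits/symbol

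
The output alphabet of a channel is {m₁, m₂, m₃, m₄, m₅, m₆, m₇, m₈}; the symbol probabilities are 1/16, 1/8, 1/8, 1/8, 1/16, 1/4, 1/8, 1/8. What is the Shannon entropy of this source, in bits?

2.875 bits

Each probability is a power of 1/2, so log₂(1/p) is an integer.
H = Σ p·log₂(1/p) = 1/16·4 + 1/8·3 + 1/8·3 + 1/8·3 + 1/16·4 + 1/4·2 + 1/8·3 + 1/8·3 = 2.875 bits.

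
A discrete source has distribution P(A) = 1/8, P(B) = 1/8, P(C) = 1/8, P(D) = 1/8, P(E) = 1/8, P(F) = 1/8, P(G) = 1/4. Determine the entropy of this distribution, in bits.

Each probability is a power of 1/2, so log₂(1/p) is an integer.
H = Σ p·log₂(1/p) = 1/8·3 + 1/8·3 + 1/8·3 + 1/8·3 + 1/8·3 + 1/8·3 + 1/4·2 = 2.75 bits.

2.75 bits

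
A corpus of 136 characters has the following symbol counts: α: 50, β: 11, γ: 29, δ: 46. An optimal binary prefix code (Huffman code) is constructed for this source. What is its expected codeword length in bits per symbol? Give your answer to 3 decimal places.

1.926 bits/symbol

Probabilities are the counts divided by 136.
Repeatedly combine the two least-probable nodes; the expected code length is the sum of the merged weights.
merge 11/136 + 29/136 → 5/17
merge 5/17 + 23/68 → 43/68
merge 25/68 + 43/68 → 1
L = 5/17 + 43/68 + 1 = 131/68 ≈ 1.926 bits/symbol.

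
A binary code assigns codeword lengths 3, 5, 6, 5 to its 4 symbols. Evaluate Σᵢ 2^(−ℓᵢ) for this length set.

0.203125

With common denominator 2^6 = 64: Σ 2^(−ℓᵢ) = 8/64 + 2/64 + 1/64 + 2/64 = 13/64 = 0.203125.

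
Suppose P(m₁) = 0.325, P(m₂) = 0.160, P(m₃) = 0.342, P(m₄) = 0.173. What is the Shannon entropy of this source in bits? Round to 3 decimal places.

H = −Σ pᵢ log₂ pᵢ.
−0.325·log₂(0.325) = 0.5270
−0.160·log₂(0.160) = 0.4230
−0.342·log₂(0.342) = 0.5294
−0.173·log₂(0.173) = 0.4379
Sum ≈ 1.9173 → 1.917 bits.

1.917 bits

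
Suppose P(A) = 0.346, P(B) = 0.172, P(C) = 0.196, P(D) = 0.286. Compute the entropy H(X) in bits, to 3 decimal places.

H = −Σ pᵢ log₂ pᵢ.
−0.346·log₂(0.346) = 0.5298
−0.172·log₂(0.172) = 0.4368
−0.196·log₂(0.196) = 0.4608
−0.286·log₂(0.286) = 0.5165
Sum ≈ 1.9439 → 1.944 bits.

1.944 bits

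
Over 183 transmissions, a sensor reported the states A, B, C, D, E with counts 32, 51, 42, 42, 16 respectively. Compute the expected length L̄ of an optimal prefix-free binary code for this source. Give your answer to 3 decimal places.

Probabilities are the counts divided by 183.
Repeatedly combine the two least-probable nodes; the expected code length is the sum of the merged weights.
merge 16/183 + 32/183 → 16/61
merge 14/61 + 14/61 → 28/61
merge 16/61 + 17/61 → 33/61
merge 28/61 + 33/61 → 1
L = 16/61 + 28/61 + 33/61 + 1 = 138/61 ≈ 2.262 bits/symbol.

2.262 bits/symbol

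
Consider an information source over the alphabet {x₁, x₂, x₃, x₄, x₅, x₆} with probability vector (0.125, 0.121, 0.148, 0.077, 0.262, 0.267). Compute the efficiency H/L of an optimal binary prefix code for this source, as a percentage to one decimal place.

99.2%

Entropy H = −Σ p log₂ p ≈ 2.4514 bits.
Huffman merges: 77/1000+121/1000→99/500; 1/8+37/250→273/1000; 99/500+131/500→23/50; 267/1000+273/1000→27/50; 23/50+27/50→1. L = 2471/1000 ≈ 2.4710.
Efficiency = H/L = 2.4514/2.4710 = 99.2%.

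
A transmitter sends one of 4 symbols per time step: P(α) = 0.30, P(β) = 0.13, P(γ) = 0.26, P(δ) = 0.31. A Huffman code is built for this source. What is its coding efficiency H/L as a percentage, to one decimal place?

96.6%

Entropy H = −Σ p log₂ p ≈ 1.9328 bits.
Huffman merges: 13/100+13/50→39/100; 3/10+31/100→61/100; 39/100+61/100→1. L = 2 ≈ 2.0000.
Efficiency = H/L = 1.9328/2.0000 = 96.6%.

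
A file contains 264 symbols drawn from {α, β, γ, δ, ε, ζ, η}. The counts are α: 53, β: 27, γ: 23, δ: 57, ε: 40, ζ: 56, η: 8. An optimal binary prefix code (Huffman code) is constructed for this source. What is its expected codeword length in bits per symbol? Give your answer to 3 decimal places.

Probabilities are the counts divided by 264.
Repeatedly combine the two least-probable nodes; the expected code length is the sum of the merged weights.
merge 1/33 + 23/264 → 31/264
merge 9/88 + 31/264 → 29/132
merge 5/33 + 53/264 → 31/88
merge 7/33 + 19/88 → 113/264
merge 29/132 + 31/88 → 151/264
merge 113/264 + 151/264 → 1
L = 31/264 + 29/132 + 31/88 + 113/264 + 151/264 + 1 = 355/132 ≈ 2.689 bits/symbol.

2.689 bits/symbol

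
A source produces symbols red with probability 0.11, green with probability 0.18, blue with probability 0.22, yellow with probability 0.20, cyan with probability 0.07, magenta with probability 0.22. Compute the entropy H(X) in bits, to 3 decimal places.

H = −Σ pᵢ log₂ pᵢ.
−0.11·log₂(0.11) = 0.3503
−0.18·log₂(0.18) = 0.4453
−0.22·log₂(0.22) = 0.4806
−0.20·log₂(0.20) = 0.4644
−0.07·log₂(0.07) = 0.2686
−0.22·log₂(0.22) = 0.4806
Sum ≈ 2.4897 → 2.490 bits.

2.490 bits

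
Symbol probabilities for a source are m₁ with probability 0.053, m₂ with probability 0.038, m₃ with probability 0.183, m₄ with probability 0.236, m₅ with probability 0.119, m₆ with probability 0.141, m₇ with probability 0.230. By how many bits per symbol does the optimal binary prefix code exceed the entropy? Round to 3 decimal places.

Entropy H = −Σ p log₂ p ≈ 2.5955 bits.
Huffman merges: 19/500+53/1000→91/1000; 91/1000+119/1000→21/100; 141/1000+183/1000→81/250; 21/100+23/100→11/25; 59/250+81/250→14/25; 11/25+14/25→1. L = 21/8 ≈ 2.6250.
L − H = 2.6250 − 2.5955 = 0.030 bits.

0.030 bits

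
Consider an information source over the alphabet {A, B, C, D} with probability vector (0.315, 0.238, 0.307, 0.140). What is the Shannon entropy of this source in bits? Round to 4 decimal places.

H = −Σ pᵢ log₂ pᵢ.
−0.315·log₂(0.315) = 0.5250
−0.238·log₂(0.238) = 0.4929
−0.307·log₂(0.307) = 0.5230
−0.140·log₂(0.140) = 0.3971
Sum ≈ 1.9380 → 1.9380 bits.

1.9380 bits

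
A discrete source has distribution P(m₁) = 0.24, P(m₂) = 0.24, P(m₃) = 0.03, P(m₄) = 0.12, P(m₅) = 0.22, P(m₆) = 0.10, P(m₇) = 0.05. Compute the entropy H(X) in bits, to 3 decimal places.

2.536 bits

H = −Σ pᵢ log₂ pᵢ.
−0.24·log₂(0.24) = 0.4941
−0.24·log₂(0.24) = 0.4941
−0.03·log₂(0.03) = 0.1518
−0.12·log₂(0.12) = 0.3671
−0.22·log₂(0.22) = 0.4806
−0.10·log₂(0.10) = 0.3322
−0.05·log₂(0.05) = 0.2161
Sum ≈ 2.5360 → 2.536 bits.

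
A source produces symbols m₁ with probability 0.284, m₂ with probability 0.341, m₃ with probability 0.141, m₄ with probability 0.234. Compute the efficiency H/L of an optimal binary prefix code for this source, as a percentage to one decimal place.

Entropy H = −Σ p log₂ p ≈ 1.9339 bits.
Huffman merges: 141/1000+117/500→3/8; 71/250+341/1000→5/8; 3/8+5/8→1. L = 2 ≈ 2.0000.
Efficiency = H/L = 1.9339/2.0000 = 96.7%.

96.7%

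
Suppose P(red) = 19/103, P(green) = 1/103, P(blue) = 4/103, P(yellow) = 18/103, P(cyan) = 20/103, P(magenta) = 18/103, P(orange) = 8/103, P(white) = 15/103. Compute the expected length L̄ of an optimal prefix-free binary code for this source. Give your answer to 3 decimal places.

Repeatedly combine the two least-probable nodes; the expected code length is the sum of the merged weights.
merge 1/103 + 4/103 → 5/103
merge 5/103 + 8/103 → 13/103
merge 13/103 + 15/103 → 28/103
merge 18/103 + 18/103 → 36/103
merge 19/103 + 20/103 → 39/103
merge 28/103 + 36/103 → 64/103
merge 39/103 + 64/103 → 1
L = 5/103 + 13/103 + 28/103 + 36/103 + 39/103 + 64/103 + 1 = 288/103 ≈ 2.796 bits/symbol.

2.796 bits/symbol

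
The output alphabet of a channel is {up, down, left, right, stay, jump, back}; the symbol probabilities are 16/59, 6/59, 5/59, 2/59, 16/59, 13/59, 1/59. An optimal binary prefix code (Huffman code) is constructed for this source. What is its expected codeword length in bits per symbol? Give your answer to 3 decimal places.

2.424 bits/symbol

Repeatedly combine the two least-probable nodes; the expected code length is the sum of the merged weights.
merge 1/59 + 2/59 → 3/59
merge 3/59 + 5/59 → 8/59
merge 6/59 + 8/59 → 14/59
merge 13/59 + 14/59 → 27/59
merge 16/59 + 16/59 → 32/59
merge 27/59 + 32/59 → 1
L = 3/59 + 8/59 + 14/59 + 27/59 + 32/59 + 1 = 143/59 ≈ 2.424 bits/symbol.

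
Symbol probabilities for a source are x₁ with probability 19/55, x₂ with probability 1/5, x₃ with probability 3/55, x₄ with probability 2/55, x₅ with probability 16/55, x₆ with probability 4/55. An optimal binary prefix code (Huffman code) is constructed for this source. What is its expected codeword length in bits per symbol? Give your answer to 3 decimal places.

Repeatedly combine the two least-probable nodes; the expected code length is the sum of the merged weights.
merge 2/55 + 3/55 → 1/11
merge 4/55 + 1/11 → 9/55
merge 9/55 + 1/5 → 4/11
merge 16/55 + 19/55 → 7/11
merge 4/11 + 7/11 → 1
L = 1/11 + 9/55 + 4/11 + 7/11 + 1 = 124/55 ≈ 2.255 bits/symbol.

2.255 bits/symbol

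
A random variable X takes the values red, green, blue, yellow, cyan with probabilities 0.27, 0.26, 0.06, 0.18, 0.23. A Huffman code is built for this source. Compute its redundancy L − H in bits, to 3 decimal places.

Entropy H = −Σ p log₂ p ≈ 2.1918 bits.
Huffman merges: 3/50+9/50→6/25; 23/100+6/25→47/100; 13/50+27/100→53/100; 47/100+53/100→1. L = 56/25 ≈ 2.2400.
L − H = 2.2400 − 2.1918 = 0.048 bits.

0.048 bits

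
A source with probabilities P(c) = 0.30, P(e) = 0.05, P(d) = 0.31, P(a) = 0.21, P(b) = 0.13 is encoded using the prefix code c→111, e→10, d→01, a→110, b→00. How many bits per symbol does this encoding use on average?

L̄ = Σ pᵢ·ℓᵢ = 0.30·3 + 0.05·2 + 0.31·2 + 0.21·3 + 0.13·2 = 2.51 bits/symbol.

2.51 bits/symbol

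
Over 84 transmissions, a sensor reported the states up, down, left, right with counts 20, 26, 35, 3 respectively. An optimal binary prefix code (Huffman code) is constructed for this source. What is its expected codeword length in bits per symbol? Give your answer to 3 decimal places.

1.857 bits/symbol

Probabilities are the counts divided by 84.
Repeatedly combine the two least-probable nodes; the expected code length is the sum of the merged weights.
merge 1/28 + 5/21 → 23/84
merge 23/84 + 13/42 → 7/12
merge 5/12 + 7/12 → 1
L = 23/84 + 7/12 + 1 = 13/7 ≈ 1.857 bits/symbol.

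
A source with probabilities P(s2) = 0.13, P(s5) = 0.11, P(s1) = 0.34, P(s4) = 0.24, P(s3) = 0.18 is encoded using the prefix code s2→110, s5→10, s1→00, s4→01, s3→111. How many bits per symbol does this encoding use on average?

L̄ = Σ pᵢ·ℓᵢ = 0.13·3 + 0.11·2 + 0.34·2 + 0.24·2 + 0.18·3 = 2.31 bits/symbol.

2.31 bits/symbol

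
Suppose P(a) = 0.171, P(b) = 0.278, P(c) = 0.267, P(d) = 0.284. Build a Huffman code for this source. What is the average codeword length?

Repeatedly combine the two least-probable nodes; the expected code length is the sum of the merged weights.
merge 171/1000 + 267/1000 → 219/500
merge 139/500 + 71/250 → 281/500
merge 219/500 + 281/500 → 1
L = 219/500 + 281/500 + 1 = 2 bits/symbol.

2 bits/symbol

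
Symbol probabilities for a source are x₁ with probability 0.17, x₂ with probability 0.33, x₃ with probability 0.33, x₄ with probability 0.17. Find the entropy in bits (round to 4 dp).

1.9248 bits

H = −Σ pᵢ log₂ pᵢ.
−0.17·log₂(0.17) = 0.4346
−0.33·log₂(0.33) = 0.5278
−0.33·log₂(0.33) = 0.5278
−0.17·log₂(0.17) = 0.4346
Sum ≈ 1.9248 → 1.9248 bits.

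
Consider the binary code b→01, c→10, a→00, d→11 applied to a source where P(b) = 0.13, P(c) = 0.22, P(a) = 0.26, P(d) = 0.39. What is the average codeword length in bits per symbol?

2 bits/symbol

L̄ = Σ pᵢ·ℓᵢ = 0.13·2 + 0.22·2 + 0.26·2 + 0.39·2 = 2 bits/symbol.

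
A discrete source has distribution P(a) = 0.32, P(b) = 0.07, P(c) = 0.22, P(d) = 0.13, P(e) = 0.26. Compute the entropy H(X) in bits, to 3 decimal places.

2.163 bits

H = −Σ pᵢ log₂ pᵢ.
−0.32·log₂(0.32) = 0.5260
−0.07·log₂(0.07) = 0.2686
−0.22·log₂(0.22) = 0.4806
−0.13·log₂(0.13) = 0.3826
−0.26·log₂(0.26) = 0.5053
Sum ≈ 2.1631 → 2.163 bits.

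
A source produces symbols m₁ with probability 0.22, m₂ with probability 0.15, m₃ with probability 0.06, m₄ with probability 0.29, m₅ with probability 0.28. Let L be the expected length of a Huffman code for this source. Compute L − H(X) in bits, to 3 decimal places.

Entropy H = −Σ p log₂ p ≈ 2.1668 bits.
Huffman merges: 3/50+3/20→21/100; 21/100+11/50→43/100; 7/25+29/100→57/100; 43/100+57/100→1. L = 221/100 ≈ 2.2100.
L − H = 2.2100 − 2.1668 = 0.043 bits.

0.043 bits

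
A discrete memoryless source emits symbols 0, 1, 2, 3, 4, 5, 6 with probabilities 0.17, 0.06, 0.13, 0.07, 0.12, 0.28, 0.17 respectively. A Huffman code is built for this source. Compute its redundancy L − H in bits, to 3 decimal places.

0.035 bits

Entropy H = −Σ p log₂ p ≈ 2.6452 bits.
Huffman merges: 3/50+7/100→13/100; 3/25+13/100→1/4; 13/100+17/100→3/10; 17/100+1/4→21/50; 7/25+3/10→29/50; 21/50+29/50→1. L = 67/25 ≈ 2.6800.
L − H = 2.6800 − 2.6452 = 0.035 bits.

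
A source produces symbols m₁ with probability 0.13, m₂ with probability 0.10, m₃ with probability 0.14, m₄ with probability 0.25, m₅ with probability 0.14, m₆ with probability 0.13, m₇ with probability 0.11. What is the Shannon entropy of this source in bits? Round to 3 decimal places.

H = −Σ pᵢ log₂ pᵢ.
−0.13·log₂(0.13) = 0.3826
−0.10·log₂(0.10) = 0.3322
−0.14·log₂(0.14) = 0.3971
−0.25·log₂(0.25) = 0.5000
−0.14·log₂(0.14) = 0.3971
−0.13·log₂(0.13) = 0.3826
−0.11·log₂(0.11) = 0.3503
Sum ≈ 2.7420 → 2.742 bits.

2.742 bits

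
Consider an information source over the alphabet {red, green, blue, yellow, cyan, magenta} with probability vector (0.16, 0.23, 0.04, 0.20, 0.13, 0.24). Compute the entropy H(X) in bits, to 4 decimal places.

2.4376 bits

H = −Σ pᵢ log₂ pᵢ.
−0.16·log₂(0.16) = 0.4230
−0.23·log₂(0.23) = 0.4877
−0.04·log₂(0.04) = 0.1858
−0.20·log₂(0.20) = 0.4644
−0.13·log₂(0.13) = 0.3826
−0.24·log₂(0.24) = 0.4941
Sum ≈ 2.4376 → 2.4376 bits.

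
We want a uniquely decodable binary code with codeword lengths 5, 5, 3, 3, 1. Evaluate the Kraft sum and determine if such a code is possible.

With common denominator 2^5 = 32: Σ 2^(−ℓᵢ) = 1/32 + 1/32 + 4/32 + 4/32 + 16/32 = 26/32 = 0.8125.
Kraft's inequality requires Σ ≤ 1; here Σ = 0.8125 ≤ 1, so such a prefix code exists.

0.8125; yes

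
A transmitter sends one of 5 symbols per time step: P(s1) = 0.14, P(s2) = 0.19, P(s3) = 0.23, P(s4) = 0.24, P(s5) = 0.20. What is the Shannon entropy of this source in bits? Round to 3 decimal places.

2.299 bits

H = −Σ pᵢ log₂ pᵢ.
−0.14·log₂(0.14) = 0.3971
−0.19·log₂(0.19) = 0.4552
−0.23·log₂(0.23) = 0.4877
−0.24·log₂(0.24) = 0.4941
−0.20·log₂(0.20) = 0.4644
Sum ≈ 2.2985 → 2.299 bits.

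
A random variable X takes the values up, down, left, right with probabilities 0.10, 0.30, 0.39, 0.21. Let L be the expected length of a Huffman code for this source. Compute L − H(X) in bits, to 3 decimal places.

Entropy H = −Σ p log₂ p ≈ 1.8559 bits.
Huffman merges: 1/10+21/100→31/100; 3/10+31/100→61/100; 39/100+61/100→1. L = 48/25 ≈ 1.9200.
L − H = 1.9200 − 1.8559 = 0.064 bits.

0.064 bits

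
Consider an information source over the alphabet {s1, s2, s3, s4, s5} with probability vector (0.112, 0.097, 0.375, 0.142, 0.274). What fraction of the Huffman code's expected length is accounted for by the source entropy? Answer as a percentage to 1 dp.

97.1%

Entropy H = −Σ p log₂ p ≈ 2.1225 bits.
Huffman merges: 97/1000+14/125→209/1000; 71/500+209/1000→351/1000; 137/500+351/1000→5/8; 3/8+5/8→1. L = 437/200 ≈ 2.1850.
Efficiency = H/L = 2.1225/2.1850 = 97.1%.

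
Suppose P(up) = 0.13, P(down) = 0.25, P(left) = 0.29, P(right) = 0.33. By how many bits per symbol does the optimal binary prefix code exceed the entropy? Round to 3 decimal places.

0.072 bits

Entropy H = −Σ p log₂ p ≈ 1.9284 bits.
Huffman merges: 13/100+1/4→19/50; 29/100+33/100→31/50; 19/50+31/50→1. L = 2 ≈ 2.0000.
L − H = 2.0000 − 1.9284 = 0.072 bits.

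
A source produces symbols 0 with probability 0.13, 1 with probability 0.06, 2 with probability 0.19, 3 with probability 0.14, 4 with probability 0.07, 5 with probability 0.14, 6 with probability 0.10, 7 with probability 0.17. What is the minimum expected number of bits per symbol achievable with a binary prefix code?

2.94 bits/symbol

Repeatedly combine the two least-probable nodes; the expected code length is the sum of the merged weights.
merge 3/50 + 7/100 → 13/100
merge 1/10 + 13/100 → 23/100
merge 13/100 + 7/50 → 27/100
merge 7/50 + 17/100 → 31/100
merge 19/100 + 23/100 → 21/50
merge 27/100 + 31/100 → 29/50
merge 21/50 + 29/50 → 1
L = 13/100 + 23/100 + 27/100 + 31/100 + 21/50 + 29/50 + 1 = 147/50 = 2.94 bits/symbol.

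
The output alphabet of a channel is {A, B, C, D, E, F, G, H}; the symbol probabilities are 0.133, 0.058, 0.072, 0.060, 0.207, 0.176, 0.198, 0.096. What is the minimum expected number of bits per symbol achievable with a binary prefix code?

2.881 bits/symbol

Repeatedly combine the two least-probable nodes; the expected code length is the sum of the merged weights.
merge 29/500 + 3/50 → 59/500
merge 9/125 + 12/125 → 21/125
merge 59/500 + 133/1000 → 251/1000
merge 21/125 + 22/125 → 43/125
merge 99/500 + 207/1000 → 81/200
merge 251/1000 + 43/125 → 119/200
merge 81/200 + 119/200 → 1
L = 59/500 + 21/125 + 251/1000 + 43/125 + 81/200 + 119/200 + 1 = 2881/1000 = 2.881 bits/symbol.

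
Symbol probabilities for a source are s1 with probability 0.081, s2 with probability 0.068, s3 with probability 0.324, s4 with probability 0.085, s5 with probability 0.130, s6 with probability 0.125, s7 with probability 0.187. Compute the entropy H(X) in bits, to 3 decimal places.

2.596 bits

H = −Σ pᵢ log₂ pᵢ.
−0.081·log₂(0.081) = 0.2937
−0.068·log₂(0.068) = 0.2637
−0.324·log₂(0.324) = 0.5268
−0.085·log₂(0.085) = 0.3023
−0.130·log₂(0.130) = 0.3826
−0.125·log₂(0.125) = 0.3750
−0.187·log₂(0.187) = 0.4523
Sum ≈ 2.5965 → 2.596 bits.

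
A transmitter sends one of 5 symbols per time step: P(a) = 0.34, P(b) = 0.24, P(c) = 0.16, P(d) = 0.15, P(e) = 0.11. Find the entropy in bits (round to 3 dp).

2.207 bits

H = −Σ pᵢ log₂ pᵢ.
−0.34·log₂(0.34) = 0.5292
−0.24·log₂(0.24) = 0.4941
−0.16·log₂(0.16) = 0.4230
−0.15·log₂(0.15) = 0.4105
−0.11·log₂(0.11) = 0.3503
Sum ≈ 2.2072 → 2.207 bits.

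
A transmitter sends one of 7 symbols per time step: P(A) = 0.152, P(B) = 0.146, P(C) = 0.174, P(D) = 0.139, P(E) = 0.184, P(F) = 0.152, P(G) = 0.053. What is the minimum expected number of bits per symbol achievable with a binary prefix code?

Repeatedly combine the two least-probable nodes; the expected code length is the sum of the merged weights.
merge 53/1000 + 139/1000 → 24/125
merge 73/500 + 19/125 → 149/500
merge 19/125 + 87/500 → 163/500
merge 23/125 + 24/125 → 47/125
merge 149/500 + 163/500 → 78/125
merge 47/125 + 78/125 → 1
L = 24/125 + 149/500 + 163/500 + 47/125 + 78/125 + 1 = 352/125 = 2.816 bits/symbol.

2.816 bits/symbol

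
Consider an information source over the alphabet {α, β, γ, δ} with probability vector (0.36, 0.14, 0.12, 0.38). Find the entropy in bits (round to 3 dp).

H = −Σ pᵢ log₂ pᵢ.
−0.36·log₂(0.36) = 0.5306
−0.14·log₂(0.14) = 0.3971
−0.12·log₂(0.12) = 0.3671
−0.38·log₂(0.38) = 0.5305
Sum ≈ 1.8252 → 1.825 bits.

1.825 bits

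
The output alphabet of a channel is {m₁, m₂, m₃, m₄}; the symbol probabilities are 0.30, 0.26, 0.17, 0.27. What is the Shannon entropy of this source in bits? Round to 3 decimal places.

H = −Σ pᵢ log₂ pᵢ.
−0.30·log₂(0.30) = 0.5211
−0.26·log₂(0.26) = 0.5053
−0.17·log₂(0.17) = 0.4346
−0.27·log₂(0.27) = 0.5100
Sum ≈ 1.9710 → 1.971 bits.

1.971 bits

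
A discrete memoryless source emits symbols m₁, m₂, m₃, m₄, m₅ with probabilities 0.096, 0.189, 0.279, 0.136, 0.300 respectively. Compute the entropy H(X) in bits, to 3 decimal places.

2.205 bits

H = −Σ pᵢ log₂ pᵢ.
−0.096·log₂(0.096) = 0.3246
−0.189·log₂(0.189) = 0.4543
−0.279·log₂(0.279) = 0.5138
−0.136·log₂(0.136) = 0.3915
−0.300·log₂(0.300) = 0.5211
Sum ≈ 2.2052 → 2.205 bits.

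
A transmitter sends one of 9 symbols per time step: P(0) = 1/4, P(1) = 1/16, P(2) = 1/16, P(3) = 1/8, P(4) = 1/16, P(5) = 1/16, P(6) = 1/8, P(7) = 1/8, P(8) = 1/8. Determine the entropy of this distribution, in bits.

3 bits

Each probability is a power of 1/2, so log₂(1/p) is an integer.
H = Σ p·log₂(1/p) = 1/4·2 + 1/16·4 + 1/16·4 + 1/8·3 + 1/16·4 + 1/16·4 + 1/8·3 + 1/8·3 + 1/8·3 = 3 bits.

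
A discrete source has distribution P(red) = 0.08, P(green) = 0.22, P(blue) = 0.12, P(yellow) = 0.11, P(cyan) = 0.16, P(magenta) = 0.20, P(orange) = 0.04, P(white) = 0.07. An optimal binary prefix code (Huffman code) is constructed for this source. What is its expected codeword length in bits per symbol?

Repeatedly combine the two least-probable nodes; the expected code length is the sum of the merged weights.
merge 1/25 + 7/100 → 11/100
merge 2/25 + 11/100 → 19/100
merge 11/100 + 3/25 → 23/100
merge 4/25 + 19/100 → 7/20
merge 1/5 + 11/50 → 21/50
merge 23/100 + 7/20 → 29/50
merge 21/50 + 29/50 → 1
L = 11/100 + 19/100 + 23/100 + 7/20 + 21/50 + 29/50 + 1 = 72/25 = 2.88 bits/symbol.

2.88 bits/symbol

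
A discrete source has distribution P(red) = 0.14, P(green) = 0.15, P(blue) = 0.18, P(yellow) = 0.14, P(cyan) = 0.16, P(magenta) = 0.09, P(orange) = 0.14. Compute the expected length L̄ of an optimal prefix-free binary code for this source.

Repeatedly combine the two least-probable nodes; the expected code length is the sum of the merged weights.
merge 9/100 + 7/50 → 23/100
merge 7/50 + 7/50 → 7/25
merge 3/20 + 4/25 → 31/100
merge 9/50 + 23/100 → 41/100
merge 7/25 + 31/100 → 59/100
merge 41/100 + 59/100 → 1
L = 23/100 + 7/25 + 31/100 + 41/100 + 59/100 + 1 = 141/50 = 2.82 bits/symbol.

2.82 bits/symbol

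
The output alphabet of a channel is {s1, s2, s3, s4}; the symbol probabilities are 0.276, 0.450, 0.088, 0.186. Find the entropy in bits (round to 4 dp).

1.7909 bits

H = −Σ pᵢ log₂ pᵢ.
−0.276·log₂(0.276) = 0.5126
−0.450·log₂(0.450) = 0.5184
−0.088·log₂(0.088) = 0.3086
−0.186·log₂(0.186) = 0.4514
Sum ≈ 1.7909 → 1.7909 bits.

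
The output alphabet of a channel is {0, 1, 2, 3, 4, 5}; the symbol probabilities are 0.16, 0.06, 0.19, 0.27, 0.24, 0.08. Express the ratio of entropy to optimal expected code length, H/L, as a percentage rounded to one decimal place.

99.1%

Entropy H = −Σ p log₂ p ≈ 2.4174 bits.
Huffman merges: 3/50+2/25→7/50; 7/50+4/25→3/10; 19/100+6/25→43/100; 27/100+3/10→57/100; 43/100+57/100→1. L = 61/25 ≈ 2.4400.
Efficiency = H/L = 2.4174/2.4400 = 99.1%.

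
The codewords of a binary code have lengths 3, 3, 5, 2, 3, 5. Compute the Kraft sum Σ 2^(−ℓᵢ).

With common denominator 2^5 = 32: Σ 2^(−ℓᵢ) = 4/32 + 4/32 + 1/32 + 8/32 + 4/32 + 1/32 = 22/32 = 0.6875.

0.6875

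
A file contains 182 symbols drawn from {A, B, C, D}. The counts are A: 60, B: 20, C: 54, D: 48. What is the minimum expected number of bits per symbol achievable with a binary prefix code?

2 bits/symbol

Probabilities are the counts divided by 182.
Repeatedly combine the two least-probable nodes; the expected code length is the sum of the merged weights.
merge 10/91 + 24/91 → 34/91
merge 27/91 + 30/91 → 57/91
merge 34/91 + 57/91 → 1
L = 34/91 + 57/91 + 1 = 2 bits/symbol.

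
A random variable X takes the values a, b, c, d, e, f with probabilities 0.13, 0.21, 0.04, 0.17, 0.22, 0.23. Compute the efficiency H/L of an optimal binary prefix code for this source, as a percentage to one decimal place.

97.4%

Entropy H = −Σ p log₂ p ≈ 2.4440 bits.
Huffman merges: 1/25+13/100→17/100; 17/100+17/100→17/50; 21/100+11/50→43/100; 23/100+17/50→57/100; 43/100+57/100→1. L = 251/100 ≈ 2.5100.
Efficiency = H/L = 2.4440/2.5100 = 97.4%.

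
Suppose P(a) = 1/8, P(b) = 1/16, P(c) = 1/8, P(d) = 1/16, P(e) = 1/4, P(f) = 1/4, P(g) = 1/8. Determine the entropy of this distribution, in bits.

Each probability is a power of 1/2, so log₂(1/p) is an integer.
H = Σ p·log₂(1/p) = 1/8·3 + 1/16·4 + 1/8·3 + 1/16·4 + 1/4·2 + 1/4·2 + 1/8·3 = 2.625 bits.

2.625 bits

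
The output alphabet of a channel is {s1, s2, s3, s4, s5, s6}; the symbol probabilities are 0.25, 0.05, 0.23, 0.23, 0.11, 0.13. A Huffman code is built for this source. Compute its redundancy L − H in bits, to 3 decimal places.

Entropy H = −Σ p log₂ p ≈ 2.4244 bits.
Huffman merges: 1/20+11/100→4/25; 13/100+4/25→29/100; 23/100+23/100→23/50; 1/4+29/100→27/50; 23/50+27/50→1. L = 49/20 ≈ 2.4500.
L − H = 2.4500 − 2.4244 = 0.026 bits.

0.026 bits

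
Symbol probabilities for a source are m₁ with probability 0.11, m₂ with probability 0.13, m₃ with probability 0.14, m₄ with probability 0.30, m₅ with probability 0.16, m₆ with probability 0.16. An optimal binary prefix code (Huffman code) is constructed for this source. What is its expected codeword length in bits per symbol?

Repeatedly combine the two least-probable nodes; the expected code length is the sum of the merged weights.
merge 11/100 + 13/100 → 6/25
merge 7/50 + 4/25 → 3/10
merge 4/25 + 6/25 → 2/5
merge 3/10 + 3/10 → 3/5
merge 2/5 + 3/5 → 1
L = 6/25 + 3/10 + 2/5 + 3/5 + 1 = 127/50 = 2.54 bits/symbol.

2.54 bits/symbol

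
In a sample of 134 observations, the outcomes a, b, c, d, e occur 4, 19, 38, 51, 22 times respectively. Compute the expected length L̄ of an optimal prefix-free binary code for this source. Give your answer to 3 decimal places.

2.127 bits/symbol

Probabilities are the counts divided by 134.
Repeatedly combine the two least-probable nodes; the expected code length is the sum of the merged weights.
merge 2/67 + 19/134 → 23/134
merge 11/67 + 23/134 → 45/134
merge 19/67 + 45/134 → 83/134
merge 51/134 + 83/134 → 1
L = 23/134 + 45/134 + 83/134 + 1 = 285/134 ≈ 2.127 bits/symbol.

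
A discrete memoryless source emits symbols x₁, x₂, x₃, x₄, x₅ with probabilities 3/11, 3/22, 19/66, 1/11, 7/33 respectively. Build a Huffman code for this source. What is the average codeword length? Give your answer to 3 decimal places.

Repeatedly combine the two least-probable nodes; the expected code length is the sum of the merged weights.
merge 1/11 + 3/22 → 5/22
merge 7/33 + 5/22 → 29/66
merge 3/11 + 19/66 → 37/66
merge 29/66 + 37/66 → 1
L = 5/22 + 29/66 + 37/66 + 1 = 49/22 ≈ 2.227 bits/symbol.

2.227 bits/symbol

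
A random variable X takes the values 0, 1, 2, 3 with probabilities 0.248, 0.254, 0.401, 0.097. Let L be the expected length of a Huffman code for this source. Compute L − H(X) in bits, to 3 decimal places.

0.088 bits

Entropy H = −Σ p log₂ p ≈ 1.8562 bits.
Huffman merges: 97/1000+31/125→69/200; 127/500+69/200→599/1000; 401/1000+599/1000→1. L = 243/125 ≈ 1.9440.
L − H = 1.9440 − 1.8562 = 0.088 bits.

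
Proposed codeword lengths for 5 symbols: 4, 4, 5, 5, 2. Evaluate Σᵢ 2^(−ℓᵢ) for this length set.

0.4375

With common denominator 2^5 = 32: Σ 2^(−ℓᵢ) = 2/32 + 2/32 + 1/32 + 1/32 + 8/32 = 14/32 = 0.4375.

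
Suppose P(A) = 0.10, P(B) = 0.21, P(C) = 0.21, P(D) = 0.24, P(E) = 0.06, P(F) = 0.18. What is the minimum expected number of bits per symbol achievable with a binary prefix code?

2.5 bits/symbol

Repeatedly combine the two least-probable nodes; the expected code length is the sum of the merged weights.
merge 3/50 + 1/10 → 4/25
merge 4/25 + 9/50 → 17/50
merge 21/100 + 21/100 → 21/50
merge 6/25 + 17/50 → 29/50
merge 21/50 + 29/50 → 1
L = 4/25 + 17/50 + 21/50 + 29/50 + 1 = 5/2 = 2.5 bits/symbol.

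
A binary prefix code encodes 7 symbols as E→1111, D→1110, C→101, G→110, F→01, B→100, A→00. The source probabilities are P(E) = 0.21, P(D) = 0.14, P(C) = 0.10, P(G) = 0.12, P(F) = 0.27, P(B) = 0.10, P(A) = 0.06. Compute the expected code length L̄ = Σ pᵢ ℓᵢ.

L̄ = Σ pᵢ·ℓᵢ = 0.21·4 + 0.14·4 + 0.10·3 + 0.12·3 + 0.27·2 + 0.10·3 + 0.06·2 = 3.02 bits/symbol.

3.02 bits/symbol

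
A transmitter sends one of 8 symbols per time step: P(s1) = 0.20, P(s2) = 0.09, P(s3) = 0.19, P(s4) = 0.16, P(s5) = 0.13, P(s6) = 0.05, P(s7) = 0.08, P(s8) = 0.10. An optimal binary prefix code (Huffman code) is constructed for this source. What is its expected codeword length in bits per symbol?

Repeatedly combine the two least-probable nodes; the expected code length is the sum of the merged weights.
merge 1/20 + 2/25 → 13/100
merge 9/100 + 1/10 → 19/100
merge 13/100 + 13/100 → 13/50
merge 4/25 + 19/100 → 7/20
merge 19/100 + 1/5 → 39/100
merge 13/50 + 7/20 → 61/100
merge 39/100 + 61/100 → 1
L = 13/100 + 19/100 + 13/50 + 7/20 + 39/100 + 61/100 + 1 = 293/100 = 2.93 bits/symbol.

2.93 bits/symbol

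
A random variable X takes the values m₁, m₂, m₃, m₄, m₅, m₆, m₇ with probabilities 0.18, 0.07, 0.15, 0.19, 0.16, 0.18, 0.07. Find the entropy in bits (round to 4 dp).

H = −Σ pᵢ log₂ pᵢ.
−0.18·log₂(0.18) = 0.4453
−0.07·log₂(0.07) = 0.2686
−0.15·log₂(0.15) = 0.4105
−0.19·log₂(0.19) = 0.4552
−0.16·log₂(0.16) = 0.4230
−0.18·log₂(0.18) = 0.4453
−0.07·log₂(0.07) = 0.2686
Sum ≈ 2.7165 → 2.7165 bits.

2.7165 bits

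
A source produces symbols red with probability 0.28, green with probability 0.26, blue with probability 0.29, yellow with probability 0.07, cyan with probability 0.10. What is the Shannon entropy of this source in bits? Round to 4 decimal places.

H = −Σ pᵢ log₂ pᵢ.
−0.28·log₂(0.28) = 0.5142
−0.26·log₂(0.26) = 0.5053
−0.29·log₂(0.29) = 0.5179
−0.07·log₂(0.07) = 0.2686
−0.10·log₂(0.10) = 0.3322
Sum ≈ 2.1382 → 2.1382 bits.

2.1382 bits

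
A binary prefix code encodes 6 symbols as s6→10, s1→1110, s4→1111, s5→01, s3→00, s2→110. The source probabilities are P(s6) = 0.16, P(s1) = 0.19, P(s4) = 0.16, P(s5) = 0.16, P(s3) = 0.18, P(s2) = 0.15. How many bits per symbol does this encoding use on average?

L̄ = Σ pᵢ·ℓᵢ = 0.16·2 + 0.19·4 + 0.16·4 + 0.16·2 + 0.18·2 + 0.15·3 = 2.85 bits/symbol.

2.85 bits/symbol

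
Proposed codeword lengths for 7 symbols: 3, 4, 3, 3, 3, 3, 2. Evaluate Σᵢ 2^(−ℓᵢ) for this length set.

With common denominator 2^4 = 16: Σ 2^(−ℓᵢ) = 2/16 + 1/16 + 2/16 + 2/16 + 2/16 + 2/16 + 4/16 = 15/16 = 0.9375.

0.9375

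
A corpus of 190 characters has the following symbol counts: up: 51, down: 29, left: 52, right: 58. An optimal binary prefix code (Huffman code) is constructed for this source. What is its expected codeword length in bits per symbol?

Probabilities are the counts divided by 190.
Repeatedly combine the two least-probable nodes; the expected code length is the sum of the merged weights.
merge 29/190 + 51/190 → 8/19
merge 26/95 + 29/95 → 11/19
merge 8/19 + 11/19 → 1
L = 8/19 + 11/19 + 1 = 2 bits/symbol.

2 bits/symbol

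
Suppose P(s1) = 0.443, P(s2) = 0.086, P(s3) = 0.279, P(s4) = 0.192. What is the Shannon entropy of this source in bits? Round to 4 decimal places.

H = −Σ pᵢ log₂ pᵢ.
−0.443·log₂(0.443) = 0.5204
−0.086·log₂(0.086) = 0.3044
−0.279·log₂(0.279) = 0.5138
−0.192·log₂(0.192) = 0.4571
Sum ≈ 1.7957 → 1.7957 bits.

1.7957 bits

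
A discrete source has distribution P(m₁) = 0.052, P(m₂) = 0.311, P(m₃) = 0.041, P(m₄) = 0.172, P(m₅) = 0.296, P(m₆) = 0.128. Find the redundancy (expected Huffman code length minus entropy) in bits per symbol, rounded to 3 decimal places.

Entropy H = −Σ p log₂ p ≈ 2.2711 bits.
Huffman merges: 41/1000+13/250→93/1000; 93/1000+16/125→221/1000; 43/250+221/1000→393/1000; 37/125+311/1000→607/1000; 393/1000+607/1000→1. L = 1157/500 ≈ 2.3140.
L − H = 2.3140 − 2.2711 = 0.043 bits.

0.043 bits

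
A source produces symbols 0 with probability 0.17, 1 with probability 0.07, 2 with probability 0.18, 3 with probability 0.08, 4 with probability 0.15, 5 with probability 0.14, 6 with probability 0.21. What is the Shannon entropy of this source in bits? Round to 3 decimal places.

2.720 bits

H = −Σ pᵢ log₂ pᵢ.
−0.17·log₂(0.17) = 0.4346
−0.07·log₂(0.07) = 0.2686
−0.18·log₂(0.18) = 0.4453
−0.08·log₂(0.08) = 0.2915
−0.15·log₂(0.15) = 0.4105
−0.14·log₂(0.14) = 0.3971
−0.21·log₂(0.21) = 0.4728
Sum ≈ 2.7204 → 2.720 bits.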